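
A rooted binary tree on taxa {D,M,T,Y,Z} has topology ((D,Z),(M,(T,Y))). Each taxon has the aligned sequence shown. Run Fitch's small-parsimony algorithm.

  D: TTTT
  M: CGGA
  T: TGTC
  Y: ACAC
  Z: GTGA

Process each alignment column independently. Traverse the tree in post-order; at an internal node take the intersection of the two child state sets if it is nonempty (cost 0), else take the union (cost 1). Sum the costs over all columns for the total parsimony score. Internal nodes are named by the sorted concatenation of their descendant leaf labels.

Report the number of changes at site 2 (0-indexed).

DZ@0: {T} ∪ {G} = {G,T} (union, +1)
TY@0: {T} ∪ {A} = {A,T} (union, +1)
MTY@0: {C} ∪ {A,T} = {A,C,T} (union, +1)
DMTYZ@0: {G,T} ∩ {A,C,T} = {T} (intersection, +0)
DZ@1: {T} ∩ {T} = {T} (intersection, +0)
TY@1: {G} ∪ {C} = {C,G} (union, +1)
MTY@1: {G} ∩ {C,G} = {G} (intersection, +0)
DMTYZ@1: {T} ∪ {G} = {G,T} (union, +1)
DZ@2: {T} ∪ {G} = {G,T} (union, +1)
TY@2: {T} ∪ {A} = {A,T} (union, +1)
MTY@2: {G} ∪ {A,T} = {A,G,T} (union, +1)
DMTYZ@2: {G,T} ∩ {A,G,T} = {G,T} (intersection, +0)
DZ@3: {T} ∪ {A} = {A,T} (union, +1)
TY@3: {C} ∩ {C} = {C} (intersection, +0)
MTY@3: {A} ∪ {C} = {A,C} (union, +1)
DMTYZ@3: {A,T} ∩ {A,C} = {A} (intersection, +0)
per-site changes: [3, 2, 3, 2]; total = 10

3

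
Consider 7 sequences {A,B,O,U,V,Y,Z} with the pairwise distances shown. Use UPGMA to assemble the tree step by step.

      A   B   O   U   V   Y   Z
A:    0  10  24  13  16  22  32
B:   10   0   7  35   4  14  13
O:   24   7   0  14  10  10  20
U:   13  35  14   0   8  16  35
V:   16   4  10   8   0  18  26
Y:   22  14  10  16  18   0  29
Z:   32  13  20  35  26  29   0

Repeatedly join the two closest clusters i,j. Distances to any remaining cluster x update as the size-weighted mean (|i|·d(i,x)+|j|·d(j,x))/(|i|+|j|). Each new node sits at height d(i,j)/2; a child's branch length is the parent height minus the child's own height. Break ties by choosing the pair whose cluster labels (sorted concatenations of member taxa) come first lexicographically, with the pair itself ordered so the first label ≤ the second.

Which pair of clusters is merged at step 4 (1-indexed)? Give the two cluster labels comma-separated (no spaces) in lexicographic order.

1. join B+V (d=4) ⇒ BV; edges |B|=2, |V|=2
  updated: d(A,BV)=13, d(BV,O)=17/2, d(BV,U)=43/2, d(BV,Y)=16, d(BV,Z)=39/2
2. join BV+O (d=17/2) ⇒ BOV; edges |BV|=9/4, |O|=17/4
  updated: d(A,BOV)=50/3, d(BOV,U)=19, d(BOV,Y)=14, d(BOV,Z)=59/3
3. join A+U (d=13) ⇒ AU; edges |A|=13/2, |U|=13/2
  updated: d(AU,BOV)=107/6, d(AU,Y)=19, d(AU,Z)=67/2
4. join BOV+Y (d=14) ⇒ BOVY; edges |BOV|=11/4, |Y|=7
  updated: d(AU,BOVY)=145/8, d(BOVY,Z)=22
5. join AU+BOVY (d=145/8) ⇒ ABOUVY; edges |AU|=41/16, |BOVY|=33/16
  updated: d(ABOUVY,Z)=155/6
6. join ABOUVY+Z (d=155/6) ⇒ ABOUVYZ; edges |ABOUVY|=185/48, |Z|=155/12
final tree: (((A:13/2,U:13/2):41/16,(((B:2,V:2):9/4,O:17/4):11/4,Y:7):33/16):185/48,Z:155/12)
total length: 2623/48

BOV,Y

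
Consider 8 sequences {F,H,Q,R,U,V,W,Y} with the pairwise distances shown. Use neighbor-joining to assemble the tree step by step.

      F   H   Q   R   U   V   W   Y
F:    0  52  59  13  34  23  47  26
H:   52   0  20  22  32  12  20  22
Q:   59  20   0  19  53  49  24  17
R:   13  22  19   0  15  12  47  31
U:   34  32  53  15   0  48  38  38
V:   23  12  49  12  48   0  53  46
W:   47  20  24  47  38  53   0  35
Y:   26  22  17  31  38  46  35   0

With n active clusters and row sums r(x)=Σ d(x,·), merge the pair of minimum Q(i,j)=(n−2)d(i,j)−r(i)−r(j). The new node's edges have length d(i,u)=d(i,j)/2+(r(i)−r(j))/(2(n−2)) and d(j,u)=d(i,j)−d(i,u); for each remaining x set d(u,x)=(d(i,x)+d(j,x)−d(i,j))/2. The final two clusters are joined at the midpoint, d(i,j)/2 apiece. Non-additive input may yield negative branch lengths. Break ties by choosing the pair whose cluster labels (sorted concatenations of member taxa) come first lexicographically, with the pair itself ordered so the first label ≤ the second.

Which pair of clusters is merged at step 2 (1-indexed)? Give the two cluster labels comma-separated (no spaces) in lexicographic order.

H,V

iteration 1: select Q,W (d=24, Q=-361); attach at lengths (121/12, 167/12); label the merged cluster QW
  updated: d(F,QW)=41, d(H,QW)=8, d(QW,R)=21, d(QW,U)=67/2, d(QW,V)=39, d(QW,Y)=14
iteration 2: select H,V (d=12, Q=-268); attach at lengths (14/5, 46/5); label the merged cluster HV
  updated: d(F,HV)=63/2, d(HV,QW)=35/2, d(HV,R)=11, d(HV,U)=34, d(HV,Y)=28
iteration 3: select QW,Y (d=14, Q=-208); attach at lengths (23/4, 33/4); label the merged cluster QWY
  updated: d(F,QWY)=53/2, d(HV,QWY)=63/4, d(QWY,R)=19, d(QWY,U)=115/4
iteration 4: select HV,QWY (d=63/4, Q=-135); attach at lengths (33/4, 15/2); label the merged cluster HQVWY
  updated: d(F,HQVWY)=169/8, d(HQVWY,R)=57/8, d(HQVWY,U)=47/2
iteration 5: select F,HQVWY (d=169/8, Q=-621/8); attach at lengths (469/32, 207/32); label the merged cluster FHQVWY
  updated: d(FHQVWY,R)=-1/2, d(FHQVWY,U)=291/16
iteration 6: select FHQVWY,R (d=-1/2, Q=-523/16); attach at lengths (43/32, -59/32); label the merged cluster FHQRVWY
  updated: d(FHQRVWY,U)=539/32
iteration 7: select FHQRVWY,U (d=539/32); attach at lengths (539/64, 539/64); label the merged cluster FHQRUVWY
final tree: (((F:469/32,((H:14/5,V:46/5):33/4,((Q:121/12,W:167/12):23/4,Y:33/4):15/2):207/32):43/32,R:-59/32):539/64,U:539/64)
total length: 3303/32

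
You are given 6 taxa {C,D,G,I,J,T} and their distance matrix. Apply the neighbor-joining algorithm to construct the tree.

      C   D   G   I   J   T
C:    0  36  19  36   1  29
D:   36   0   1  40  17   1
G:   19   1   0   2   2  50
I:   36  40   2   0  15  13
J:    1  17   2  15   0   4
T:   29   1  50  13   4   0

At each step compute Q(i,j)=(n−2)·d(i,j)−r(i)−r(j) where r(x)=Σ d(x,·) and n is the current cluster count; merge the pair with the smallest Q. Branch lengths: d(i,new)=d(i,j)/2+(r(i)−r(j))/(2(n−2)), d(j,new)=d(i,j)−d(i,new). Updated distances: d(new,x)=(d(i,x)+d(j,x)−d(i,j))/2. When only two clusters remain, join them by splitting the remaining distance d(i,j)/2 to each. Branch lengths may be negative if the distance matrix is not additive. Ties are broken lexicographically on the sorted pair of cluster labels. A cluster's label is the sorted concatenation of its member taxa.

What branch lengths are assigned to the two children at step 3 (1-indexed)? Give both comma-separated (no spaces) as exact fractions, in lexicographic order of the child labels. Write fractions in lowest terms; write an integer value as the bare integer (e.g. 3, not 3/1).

43/4,-39/4

iteration 1: select D,T (d=1, Q=-188); attach at lengths (1/4, 3/4); label the merged cluster DT
  updated: d(C,DT)=32, d(DT,G)=25, d(DT,I)=26, d(DT,J)=10
iteration 2: select G,I (d=2, Q=-121); attach at lengths (-25/6, 37/6); label the merged cluster GI
  updated: d(C,GI)=53/2, d(DT,GI)=49/2, d(GI,J)=15/2
iteration 3: select C,J (d=1, Q=-76); attach at lengths (43/4, -39/4); label the merged cluster CJ
  updated: d(CJ,DT)=41/2, d(CJ,GI)=33/2
iteration 4: select CJ,DT (d=41/2, Q=-123/2); attach at lengths (25/4, 57/4); label the merged cluster CDJT
  updated: d(CDJT,GI)=41/4
iteration 5: select CDJT,GI (d=41/4); attach at lengths (41/8, 41/8); label the merged cluster CDGIJT
final tree: (((C:43/4,J:-39/4):25/4,(D:1/4,T:3/4):57/4):41/8,(G:-25/6,I:37/6):41/8)
total length: 139/4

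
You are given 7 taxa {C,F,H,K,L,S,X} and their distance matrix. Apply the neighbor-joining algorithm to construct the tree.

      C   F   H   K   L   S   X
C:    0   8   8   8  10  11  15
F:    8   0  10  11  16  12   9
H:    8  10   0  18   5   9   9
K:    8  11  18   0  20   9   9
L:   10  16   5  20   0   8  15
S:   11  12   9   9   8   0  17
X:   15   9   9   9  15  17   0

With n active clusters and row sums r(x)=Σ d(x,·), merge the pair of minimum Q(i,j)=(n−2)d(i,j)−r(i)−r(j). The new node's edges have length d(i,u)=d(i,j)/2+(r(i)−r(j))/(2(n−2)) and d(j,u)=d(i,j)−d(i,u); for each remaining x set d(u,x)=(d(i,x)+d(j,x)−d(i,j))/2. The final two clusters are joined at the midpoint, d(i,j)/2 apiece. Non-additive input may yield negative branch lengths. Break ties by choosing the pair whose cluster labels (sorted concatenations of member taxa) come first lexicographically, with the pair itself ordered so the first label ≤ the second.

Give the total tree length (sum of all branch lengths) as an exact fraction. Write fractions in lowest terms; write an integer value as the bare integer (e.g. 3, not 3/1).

525/16

iteration 1: select H,L (d=5, Q=-108); attach at lengths (1, 4); label the merged cluster HL
  updated: d(C,HL)=13/2, d(F,HL)=21/2, d(HL,K)=33/2, d(HL,S)=6, d(HL,X)=19/2
iteration 2: select HL,S (d=6, Q=-80); attach at lengths (9/4, 15/4); label the merged cluster HLS
  updated: d(C,HLS)=23/4, d(F,HLS)=33/4, d(HLS,K)=39/4, d(HLS,X)=41/4
iteration 3: select K,X (d=9, Q=-54); attach at lengths (43/12, 65/12); label the merged cluster KX
  updated: d(C,KX)=7, d(F,KX)=11/2, d(HLS,KX)=11/2
iteration 4: select C,HLS (d=23/4, Q=-115/4); attach at lengths (51/16, 41/16); label the merged cluster CHLS
  updated: d(CHLS,F)=21/4, d(CHLS,KX)=27/8
iteration 5: select CHLS,F (d=21/4, Q=-113/8); attach at lengths (25/16, 59/16); label the merged cluster CFHLS
  updated: d(CFHLS,KX)=29/16
iteration 6: select CFHLS,KX (d=29/16); attach at lengths (29/32, 29/32); label the merged cluster CFHKLSX
final tree: (((C:51/16,((H:1,L:4):9/4,S:15/4):41/16):25/16,F:59/16):29/32,(K:43/12,X:65/12):29/32)
total length: 525/16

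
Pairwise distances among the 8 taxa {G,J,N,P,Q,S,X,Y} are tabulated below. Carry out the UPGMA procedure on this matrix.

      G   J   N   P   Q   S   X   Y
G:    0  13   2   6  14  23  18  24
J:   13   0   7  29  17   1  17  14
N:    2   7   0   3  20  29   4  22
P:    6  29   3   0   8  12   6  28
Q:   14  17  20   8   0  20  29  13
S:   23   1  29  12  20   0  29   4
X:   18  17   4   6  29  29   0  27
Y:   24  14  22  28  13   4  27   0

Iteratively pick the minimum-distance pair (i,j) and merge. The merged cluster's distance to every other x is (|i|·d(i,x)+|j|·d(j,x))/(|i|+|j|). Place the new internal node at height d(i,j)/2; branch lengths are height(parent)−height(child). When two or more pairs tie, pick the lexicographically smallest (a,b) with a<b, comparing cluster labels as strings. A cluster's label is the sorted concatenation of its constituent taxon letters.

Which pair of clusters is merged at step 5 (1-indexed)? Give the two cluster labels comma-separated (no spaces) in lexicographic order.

1. join J+S (d=1) ⇒ JS; edges |J|=1/2, |S|=1/2
  updated: d(G,JS)=18, d(JS,N)=18, d(JS,P)=41/2, d(JS,Q)=37/2, d(JS,X)=23, d(JS,Y)=9
2. join G+N (d=2) ⇒ GN; edges |G|=1, |N|=1
  updated: d(GN,JS)=18, d(GN,P)=9/2, d(GN,Q)=17, d(GN,X)=11, d(GN,Y)=23
3. join GN+P (d=9/2) ⇒ GNP; edges |GN|=5/4, |P|=9/4
  updated: d(GNP,JS)=113/6, d(GNP,Q)=14, d(GNP,X)=28/3, d(GNP,Y)=74/3
4. join JS+Y (d=9) ⇒ JSY; edges |JS|=4, |Y|=9/2
  updated: d(GNP,JSY)=187/9, d(JSY,Q)=50/3, d(JSY,X)=73/3
5. join GNP+X (d=28/3) ⇒ GNPX; edges |GNP|=29/12, |X|=14/3
  updated: d(GNPX,JSY)=65/3, d(GNPX,Q)=71/4
6. join JSY+Q (d=50/3) ⇒ JQSY; edges |JSY|=23/6, |Q|=25/3
  updated: d(GNPX,JQSY)=331/16
7. join GNPX+JQSY (d=331/16) ⇒ GJNPQSXY; edges |GNPX|=545/96, |JQSY|=193/96
final tree: ((((G:1,N:1):5/4,P:9/4):29/12,X:14/3):545/96,(((J:1/2,S:1/2):4,Y:9/2):23/6,Q:25/3):193/96)
total length: 671/16

GNP,X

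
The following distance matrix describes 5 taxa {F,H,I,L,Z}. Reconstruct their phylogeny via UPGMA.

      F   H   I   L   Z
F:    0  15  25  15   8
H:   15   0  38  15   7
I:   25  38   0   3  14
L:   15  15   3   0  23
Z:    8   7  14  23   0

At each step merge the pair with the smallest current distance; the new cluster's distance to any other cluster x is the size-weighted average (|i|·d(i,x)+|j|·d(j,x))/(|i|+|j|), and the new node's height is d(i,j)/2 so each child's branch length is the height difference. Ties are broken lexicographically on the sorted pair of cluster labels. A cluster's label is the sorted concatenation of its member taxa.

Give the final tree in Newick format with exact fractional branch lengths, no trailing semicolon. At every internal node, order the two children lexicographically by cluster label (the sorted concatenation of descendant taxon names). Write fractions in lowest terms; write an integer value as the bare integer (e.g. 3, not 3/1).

iteration 1: select I,L (d=3); attach at lengths (3/2, 3/2); label the merged cluster IL
  updated: d(F,IL)=20, d(H,IL)=53/2, d(IL,Z)=37/2
iteration 2: select H,Z (d=7); attach at lengths (7/2, 7/2); label the merged cluster HZ
  updated: d(F,HZ)=23/2, d(HZ,IL)=45/2
iteration 3: select F,HZ (d=23/2); attach at lengths (23/4, 9/4); label the merged cluster FHZ
  updated: d(FHZ,IL)=65/3
iteration 4: select FHZ,IL (d=65/3); attach at lengths (61/12, 28/3); label the merged cluster FHILZ
final tree: ((F:23/4,(H:7/2,Z:7/2):9/4):61/12,(I:3/2,L:3/2):28/3)
total length: 389/12

((F:23/4,(H:7/2,Z:7/2):9/4):61/12,(I:3/2,L:3/2):28/3)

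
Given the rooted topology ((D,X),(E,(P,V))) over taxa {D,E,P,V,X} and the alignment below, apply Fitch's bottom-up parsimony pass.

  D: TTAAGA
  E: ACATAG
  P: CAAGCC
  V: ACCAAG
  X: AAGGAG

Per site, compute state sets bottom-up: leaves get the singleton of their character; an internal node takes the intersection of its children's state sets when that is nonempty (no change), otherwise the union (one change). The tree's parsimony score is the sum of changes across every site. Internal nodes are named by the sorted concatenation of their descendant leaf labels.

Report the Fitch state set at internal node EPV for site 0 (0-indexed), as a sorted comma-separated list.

DX@0: {T} ∪ {A} = {A,T} (union, +1)
PV@0: {C} ∪ {A} = {A,C} (union, +1)
EPV@0: {A} ∩ {A,C} = {A} (intersection, +0)
DEPVX@0: {A,T} ∩ {A} = {A} (intersection, +0)
DX@1: {T} ∪ {A} = {A,T} (union, +1)
PV@1: {A} ∪ {C} = {A,C} (union, +1)
EPV@1: {C} ∩ {A,C} = {C} (intersection, +0)
DEPVX@1: {A,T} ∪ {C} = {A,C,T} (union, +1)
DX@2: {A} ∪ {G} = {A,G} (union, +1)
PV@2: {A} ∪ {C} = {A,C} (union, +1)
EPV@2: {A} ∩ {A,C} = {A} (intersection, +0)
DEPVX@2: {A,G} ∩ {A} = {A} (intersection, +0)
DX@3: {A} ∪ {G} = {A,G} (union, +1)
PV@3: {G} ∪ {A} = {A,G} (union, +1)
EPV@3: {T} ∪ {A,G} = {A,G,T} (union, +1)
DEPVX@3: {A,G} ∩ {A,G,T} = {A,G} (intersection, +0)
DX@4: {G} ∪ {A} = {A,G} (union, +1)
PV@4: {C} ∪ {A} = {A,C} (union, +1)
EPV@4: {A} ∩ {A,C} = {A} (intersection, +0)
DEPVX@4: {A,G} ∩ {A} = {A} (intersection, +0)
DX@5: {A} ∪ {G} = {A,G} (union, +1)
PV@5: {C} ∪ {G} = {C,G} (union, +1)
EPV@5: {G} ∩ {C,G} = {G} (intersection, +0)
DEPVX@5: {A,G} ∩ {G} = {G} (intersection, +0)
per-site changes: [2, 3, 2, 3, 2, 2]; total = 14

A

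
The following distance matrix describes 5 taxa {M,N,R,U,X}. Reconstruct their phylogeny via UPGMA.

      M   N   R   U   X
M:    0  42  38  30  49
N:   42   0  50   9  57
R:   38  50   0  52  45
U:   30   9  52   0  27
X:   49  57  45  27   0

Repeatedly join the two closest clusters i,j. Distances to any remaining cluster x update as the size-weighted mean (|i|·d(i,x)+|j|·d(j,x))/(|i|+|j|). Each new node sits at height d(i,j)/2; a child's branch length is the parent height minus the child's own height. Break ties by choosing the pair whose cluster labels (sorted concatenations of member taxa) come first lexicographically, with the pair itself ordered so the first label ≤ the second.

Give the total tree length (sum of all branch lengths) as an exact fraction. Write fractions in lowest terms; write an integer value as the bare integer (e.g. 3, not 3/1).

1091/12

step 1: merge (N,U) at d=9; branch lengths N→9/2, U→9/2; new cluster NU
  updated: d(M,NU)=36, d(NU,R)=51, d(NU,X)=42
step 2: merge (M,NU) at d=36; branch lengths M→18, NU→27/2; new cluster MNU
  updated: d(MNU,R)=140/3, d(MNU,X)=133/3
step 3: merge (MNU,X) at d=133/3; branch lengths MNU→25/6, X→133/6; new cluster MNUX
  updated: d(MNUX,R)=185/4
step 4: merge (MNUX,R) at d=185/4; branch lengths MNUX→23/24, R→185/8; new cluster MNRUX
final tree: (((M:18,(N:9/2,U:9/2):27/2):25/6,X:133/6):23/24,R:185/8)
total length: 1091/12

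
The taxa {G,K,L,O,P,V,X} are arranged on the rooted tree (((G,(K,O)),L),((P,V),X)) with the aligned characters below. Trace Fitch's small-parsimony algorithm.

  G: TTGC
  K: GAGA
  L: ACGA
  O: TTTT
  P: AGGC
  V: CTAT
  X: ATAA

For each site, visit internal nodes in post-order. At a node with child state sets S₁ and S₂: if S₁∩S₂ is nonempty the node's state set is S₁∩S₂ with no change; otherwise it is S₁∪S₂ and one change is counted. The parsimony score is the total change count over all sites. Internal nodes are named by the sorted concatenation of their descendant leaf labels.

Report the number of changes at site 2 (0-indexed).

3

[col 0] KO: children K:{G}, O:{T} ∪→ {G,T}; cost 1
[col 0] GKO: children G:{T}, KO:{G,T} ∩→ {T}; cost 0
[col 0] GKLO: children GKO:{T}, L:{A} ∪→ {A,T}; cost 1
[col 0] PV: children P:{A}, V:{C} ∪→ {A,C}; cost 1
[col 0] PVX: children PV:{A,C}, X:{A} ∩→ {A}; cost 0
[col 0] GKLOPVX: children GKLO:{A,T}, PVX:{A} ∩→ {A}; cost 0
[col 1] KO: children K:{A}, O:{T} ∪→ {A,T}; cost 1
[col 1] GKO: children G:{T}, KO:{A,T} ∩→ {T}; cost 0
[col 1] GKLO: children GKO:{T}, L:{C} ∪→ {C,T}; cost 1
[col 1] PV: children P:{G}, V:{T} ∪→ {G,T}; cost 1
[col 1] PVX: children PV:{G,T}, X:{T} ∩→ {T}; cost 0
[col 1] GKLOPVX: children GKLO:{C,T}, PVX:{T} ∩→ {T}; cost 0
[col 2] KO: children K:{G}, O:{T} ∪→ {G,T}; cost 1
[col 2] GKO: children G:{G}, KO:{G,T} ∩→ {G}; cost 0
[col 2] GKLO: children GKO:{G}, L:{G} ∩→ {G}; cost 0
[col 2] PV: children P:{G}, V:{A} ∪→ {A,G}; cost 1
[col 2] PVX: children PV:{A,G}, X:{A} ∩→ {A}; cost 0
[col 2] GKLOPVX: children GKLO:{G}, PVX:{A} ∪→ {A,G}; cost 1
[col 3] KO: children K:{A}, O:{T} ∪→ {A,T}; cost 1
[col 3] GKO: children G:{C}, KO:{A,T} ∪→ {A,C,T}; cost 1
[col 3] GKLO: children GKO:{A,C,T}, L:{A} ∩→ {A}; cost 0
[col 3] PV: children P:{C}, V:{T} ∪→ {C,T}; cost 1
[col 3] PVX: children PV:{C,T}, X:{A} ∪→ {A,C,T}; cost 1
[col 3] GKLOPVX: children GKLO:{A}, PVX:{A,C,T} ∩→ {A}; cost 0
per-site changes: [3, 3, 3, 4]; total = 13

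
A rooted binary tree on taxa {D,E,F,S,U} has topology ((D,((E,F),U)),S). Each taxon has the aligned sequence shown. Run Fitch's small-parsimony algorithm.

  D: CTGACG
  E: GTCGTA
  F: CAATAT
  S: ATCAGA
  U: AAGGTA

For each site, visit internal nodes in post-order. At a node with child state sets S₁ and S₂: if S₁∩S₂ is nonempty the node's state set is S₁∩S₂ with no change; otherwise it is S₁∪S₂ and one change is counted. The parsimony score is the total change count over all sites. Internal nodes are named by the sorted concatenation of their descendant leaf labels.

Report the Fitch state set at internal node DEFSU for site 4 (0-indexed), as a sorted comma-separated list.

site 0, node EF: E={G} ∪ F={C} → {C,G} (+1)
site 0, node EFU: EF={C,G} ∪ U={A} → {A,C,G} (+1)
site 0, node DEFU: D={C} ∩ EFU={A,C,G} → {C} (+0)
site 0, node DEFSU: DEFU={C} ∪ S={A} → {A,C} (+1)
site 1, node EF: E={T} ∪ F={A} → {A,T} (+1)
site 1, node EFU: EF={A,T} ∩ U={A} → {A} (+0)
site 1, node DEFU: D={T} ∪ EFU={A} → {A,T} (+1)
site 1, node DEFSU: DEFU={A,T} ∩ S={T} → {T} (+0)
site 2, node EF: E={C} ∪ F={A} → {A,C} (+1)
site 2, node EFU: EF={A,C} ∪ U={G} → {A,C,G} (+1)
site 2, node DEFU: D={G} ∩ EFU={A,C,G} → {G} (+0)
site 2, node DEFSU: DEFU={G} ∪ S={C} → {C,G} (+1)
site 3, node EF: E={G} ∪ F={T} → {G,T} (+1)
site 3, node EFU: EF={G,T} ∩ U={G} → {G} (+0)
site 3, node DEFU: D={A} ∪ EFU={G} → {A,G} (+1)
site 3, node DEFSU: DEFU={A,G} ∩ S={A} → {A} (+0)
site 4, node EF: E={T} ∪ F={A} → {A,T} (+1)
site 4, node EFU: EF={A,T} ∩ U={T} → {T} (+0)
site 4, node DEFU: D={C} ∪ EFU={T} → {C,T} (+1)
site 4, node DEFSU: DEFU={C,T} ∪ S={G} → {C,G,T} (+1)
site 5, node EF: E={A} ∪ F={T} → {A,T} (+1)
site 5, node EFU: EF={A,T} ∩ U={A} → {A} (+0)
site 5, node DEFU: D={G} ∪ EFU={A} → {A,G} (+1)
site 5, node DEFSU: DEFU={A,G} ∩ S={A} → {A} (+0)
per-site changes: [3, 2, 3, 2, 3, 2]; total = 15

C,G,T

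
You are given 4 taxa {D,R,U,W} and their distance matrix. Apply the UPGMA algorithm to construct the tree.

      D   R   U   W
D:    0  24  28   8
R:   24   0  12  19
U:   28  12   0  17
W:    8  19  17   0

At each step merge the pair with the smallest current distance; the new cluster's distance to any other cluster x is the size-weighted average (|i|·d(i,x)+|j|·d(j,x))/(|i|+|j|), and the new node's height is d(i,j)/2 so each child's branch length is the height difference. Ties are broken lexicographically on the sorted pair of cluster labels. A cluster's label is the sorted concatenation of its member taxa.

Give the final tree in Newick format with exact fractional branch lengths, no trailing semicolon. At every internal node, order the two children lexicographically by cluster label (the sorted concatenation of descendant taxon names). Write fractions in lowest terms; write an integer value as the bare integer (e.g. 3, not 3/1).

((D:4,W:4):7,(R:6,U:6):5)

iteration 1: select D,W (d=8); attach at lengths (4, 4); label the merged cluster DW
  updated: d(DW,R)=43/2, d(DW,U)=45/2
iteration 2: select R,U (d=12); attach at lengths (6, 6); label the merged cluster RU
  updated: d(DW,RU)=22
iteration 3: select DW,RU (d=22); attach at lengths (7, 5); label the merged cluster DRUW
final tree: ((D:4,W:4):7,(R:6,U:6):5)
total length: 32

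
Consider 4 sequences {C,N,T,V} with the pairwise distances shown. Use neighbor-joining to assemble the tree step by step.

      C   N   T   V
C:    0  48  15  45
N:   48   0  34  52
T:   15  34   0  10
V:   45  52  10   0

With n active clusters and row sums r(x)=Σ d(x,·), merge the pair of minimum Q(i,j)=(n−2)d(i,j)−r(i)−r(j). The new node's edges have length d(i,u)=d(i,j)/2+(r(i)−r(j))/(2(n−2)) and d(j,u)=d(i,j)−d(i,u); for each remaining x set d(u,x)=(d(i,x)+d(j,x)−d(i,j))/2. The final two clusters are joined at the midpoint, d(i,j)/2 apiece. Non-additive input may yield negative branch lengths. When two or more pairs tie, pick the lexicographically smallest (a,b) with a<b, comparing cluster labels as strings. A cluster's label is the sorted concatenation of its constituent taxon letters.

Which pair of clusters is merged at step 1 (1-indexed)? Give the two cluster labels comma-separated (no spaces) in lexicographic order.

C,N

iteration 1: select C,N (d=48, Q=-146); attach at lengths (35/2, 61/2); label the merged cluster CN
  updated: d(CN,T)=1/2, d(CN,V)=49/2
iteration 2: select CN,T (d=1/2, Q=-35); attach at lengths (15/2, -7); label the merged cluster CNT
  updated: d(CNT,V)=17
iteration 3: select CNT,V (d=17); attach at lengths (17/2, 17/2); label the merged cluster CNTV
final tree: (((C:35/2,N:61/2):15/2,T:-7):17/2,V:17/2)
total length: 131/2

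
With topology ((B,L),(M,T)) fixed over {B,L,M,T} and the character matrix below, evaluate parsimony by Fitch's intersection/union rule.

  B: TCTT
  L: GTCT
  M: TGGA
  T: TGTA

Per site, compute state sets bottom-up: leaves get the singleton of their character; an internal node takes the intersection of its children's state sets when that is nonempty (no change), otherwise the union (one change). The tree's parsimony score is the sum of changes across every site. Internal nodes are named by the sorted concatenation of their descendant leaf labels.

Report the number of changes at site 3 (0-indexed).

1

site 0, node BL: B={T} ∪ L={G} → {G,T} (+1)
site 0, node MT: M={T} ∩ T={T} → {T} (+0)
site 0, node BLMT: BL={G,T} ∩ MT={T} → {T} (+0)
site 1, node BL: B={C} ∪ L={T} → {C,T} (+1)
site 1, node MT: M={G} ∩ T={G} → {G} (+0)
site 1, node BLMT: BL={C,T} ∪ MT={G} → {C,G,T} (+1)
site 2, node BL: B={T} ∪ L={C} → {C,T} (+1)
site 2, node MT: M={G} ∪ T={T} → {G,T} (+1)
site 2, node BLMT: BL={C,T} ∩ MT={G,T} → {T} (+0)
site 3, node BL: B={T} ∩ L={T} → {T} (+0)
site 3, node MT: M={A} ∩ T={A} → {A} (+0)
site 3, node BLMT: BL={T} ∪ MT={A} → {A,T} (+1)
per-site changes: [1, 2, 2, 1]; total = 6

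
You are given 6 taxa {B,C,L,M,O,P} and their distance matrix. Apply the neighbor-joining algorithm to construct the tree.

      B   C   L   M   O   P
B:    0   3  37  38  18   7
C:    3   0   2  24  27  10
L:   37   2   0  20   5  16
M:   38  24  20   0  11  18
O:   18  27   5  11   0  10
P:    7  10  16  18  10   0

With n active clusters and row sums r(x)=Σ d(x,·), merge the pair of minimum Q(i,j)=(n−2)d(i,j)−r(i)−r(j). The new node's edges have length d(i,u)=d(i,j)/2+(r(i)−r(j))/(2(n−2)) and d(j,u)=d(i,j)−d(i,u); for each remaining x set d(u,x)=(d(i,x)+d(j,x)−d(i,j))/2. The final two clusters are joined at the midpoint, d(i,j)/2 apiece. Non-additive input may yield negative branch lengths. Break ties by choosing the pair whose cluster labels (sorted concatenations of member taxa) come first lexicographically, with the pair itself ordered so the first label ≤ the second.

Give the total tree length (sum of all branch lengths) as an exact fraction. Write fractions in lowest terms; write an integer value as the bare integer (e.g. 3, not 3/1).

585/16

iteration 1: select B,C (d=3, Q=-157); attach at lengths (49/8, -25/8); label the merged cluster BC
  updated: d(BC,L)=18, d(BC,M)=59/2, d(BC,O)=21, d(BC,P)=7
iteration 2: select BC,P (d=7, Q=-211/2); attach at lengths (91/12, -7/12); label the merged cluster BCP
  updated: d(BCP,L)=27/2, d(BCP,M)=81/4, d(BCP,O)=12
iteration 3: select BCP,L (d=27/2, Q=-229/4); attach at lengths (137/16, 79/16); label the merged cluster BCLP
  updated: d(BCLP,M)=107/8, d(BCLP,O)=7/4
iteration 4: select BCLP,M (d=107/8, Q=-209/8); attach at lengths (33/16, 181/16); label the merged cluster BCLMP
  updated: d(BCLMP,O)=-5/16
iteration 5: select BCLMP,O (d=-5/16); attach at lengths (-5/32, -5/32); label the merged cluster BCLMOP
final tree: (((((B:49/8,C:-25/8):91/12,P:-7/12):137/16,L:79/16):33/16,M:181/16):-5/32,O:-5/32)
total length: 585/16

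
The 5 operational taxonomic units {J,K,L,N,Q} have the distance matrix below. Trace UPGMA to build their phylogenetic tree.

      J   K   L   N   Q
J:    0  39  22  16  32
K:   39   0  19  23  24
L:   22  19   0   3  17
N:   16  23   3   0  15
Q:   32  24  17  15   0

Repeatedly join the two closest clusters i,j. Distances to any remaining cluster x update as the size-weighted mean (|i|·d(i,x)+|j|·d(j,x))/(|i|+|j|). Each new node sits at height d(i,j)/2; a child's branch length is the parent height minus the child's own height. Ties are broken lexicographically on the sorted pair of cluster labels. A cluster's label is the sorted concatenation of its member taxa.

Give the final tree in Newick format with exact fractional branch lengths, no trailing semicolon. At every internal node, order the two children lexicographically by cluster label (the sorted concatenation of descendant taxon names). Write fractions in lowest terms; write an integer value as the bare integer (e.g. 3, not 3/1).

(J:109/8,(K:11,((L:3/2,N:3/2):13/2,Q:8):3):21/8)

1. join L+N (d=3) ⇒ LN; edges |L|=3/2, |N|=3/2
  updated: d(J,LN)=19, d(K,LN)=21, d(LN,Q)=16
2. join LN+Q (d=16) ⇒ LNQ; edges |LN|=13/2, |Q|=8
  updated: d(J,LNQ)=70/3, d(K,LNQ)=22
3. join K+LNQ (d=22) ⇒ KLNQ; edges |K|=11, |LNQ|=3
  updated: d(J,KLNQ)=109/4
4. join J+KLNQ (d=109/4) ⇒ JKLNQ; edges |J|=109/8, |KLNQ|=21/8
final tree: (J:109/8,(K:11,((L:3/2,N:3/2):13/2,Q:8):3):21/8)
total length: 191/4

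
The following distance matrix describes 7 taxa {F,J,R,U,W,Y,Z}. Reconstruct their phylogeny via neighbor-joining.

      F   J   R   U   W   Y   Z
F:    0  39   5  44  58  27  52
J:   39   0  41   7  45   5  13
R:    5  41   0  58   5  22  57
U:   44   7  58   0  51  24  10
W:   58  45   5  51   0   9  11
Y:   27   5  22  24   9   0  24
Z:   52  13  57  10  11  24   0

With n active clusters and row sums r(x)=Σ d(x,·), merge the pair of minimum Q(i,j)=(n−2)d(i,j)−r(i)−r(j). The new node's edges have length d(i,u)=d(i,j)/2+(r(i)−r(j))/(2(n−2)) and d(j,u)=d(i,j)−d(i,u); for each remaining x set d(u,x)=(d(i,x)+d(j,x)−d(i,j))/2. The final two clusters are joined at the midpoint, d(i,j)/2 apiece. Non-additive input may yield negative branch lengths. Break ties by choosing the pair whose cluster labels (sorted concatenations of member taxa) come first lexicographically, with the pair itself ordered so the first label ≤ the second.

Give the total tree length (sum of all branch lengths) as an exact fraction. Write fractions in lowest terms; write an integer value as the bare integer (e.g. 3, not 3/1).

iteration 1: select F,R (d=5, Q=-388); attach at lengths (31/5, -6/5); label the merged cluster FR
  updated: d(FR,J)=75/2, d(FR,U)=97/2, d(FR,W)=29, d(FR,Y)=22, d(FR,Z)=52
iteration 2: select J,U (d=7, Q=-220); attach at lengths (-5/8, 61/8); label the merged cluster JU
  updated: d(FR,JU)=79/2, d(JU,W)=89/2, d(JU,Y)=11, d(JU,Z)=8
iteration 3: select JU,Z (d=8, Q=-174); attach at lengths (16/3, 8/3); label the merged cluster JUZ
  updated: d(FR,JUZ)=167/4, d(JUZ,W)=95/4, d(JUZ,Y)=27/2
iteration 4: select FR,W (d=29, Q=-193/2); attach at lengths (89/4, 27/4); label the merged cluster FRW
  updated: d(FRW,JUZ)=73/4, d(FRW,Y)=1
iteration 5: select FRW,JUZ (d=73/4, Q=-131/4); attach at lengths (23/8, 123/8); label the merged cluster FJRUWZ
  updated: d(FJRUWZ,Y)=-15/8
iteration 6: select FJRUWZ,Y (d=-15/8); attach at lengths (-15/16, -15/16); label the merged cluster FJRUWYZ
final tree: ((((F:31/5,R:-6/5):89/4,W:27/4):23/8,((J:-5/8,U:61/8):16/3,Z:8/3):123/8):-15/16,Y:-15/16)
total length: 523/8

523/8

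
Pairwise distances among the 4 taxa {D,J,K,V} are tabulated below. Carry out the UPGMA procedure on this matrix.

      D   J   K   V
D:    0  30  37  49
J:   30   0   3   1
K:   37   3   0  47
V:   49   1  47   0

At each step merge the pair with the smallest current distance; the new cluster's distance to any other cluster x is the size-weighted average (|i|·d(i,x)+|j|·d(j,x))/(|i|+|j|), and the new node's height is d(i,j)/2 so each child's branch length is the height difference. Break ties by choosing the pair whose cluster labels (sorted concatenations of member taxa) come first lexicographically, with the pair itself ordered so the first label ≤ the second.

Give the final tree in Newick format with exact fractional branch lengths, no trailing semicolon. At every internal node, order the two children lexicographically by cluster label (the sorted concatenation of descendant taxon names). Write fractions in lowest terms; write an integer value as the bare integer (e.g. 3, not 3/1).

(D:58/3,((J:1/2,V:1/2):12,K:25/2):41/6)

1. join J+V (d=1) ⇒ JV; edges |J|=1/2, |V|=1/2
  updated: d(D,JV)=79/2, d(JV,K)=25
2. join JV+K (d=25) ⇒ JKV; edges |JV|=12, |K|=25/2
  updated: d(D,JKV)=116/3
3. join D+JKV (d=116/3) ⇒ DJKV; edges |D|=58/3, |JKV|=41/6
final tree: (D:58/3,((J:1/2,V:1/2):12,K:25/2):41/6)
total length: 155/3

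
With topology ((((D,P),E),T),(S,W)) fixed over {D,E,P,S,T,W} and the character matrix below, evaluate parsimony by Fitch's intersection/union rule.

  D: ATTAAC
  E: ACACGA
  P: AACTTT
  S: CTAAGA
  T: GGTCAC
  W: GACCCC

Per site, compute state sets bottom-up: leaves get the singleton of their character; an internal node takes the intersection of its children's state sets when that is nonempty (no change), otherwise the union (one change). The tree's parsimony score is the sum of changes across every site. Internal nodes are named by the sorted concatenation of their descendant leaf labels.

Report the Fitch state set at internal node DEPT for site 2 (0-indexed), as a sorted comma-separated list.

[col 0] DP: children D:{A}, P:{A} ∩→ {A}; cost 0
[col 0] DEP: children DP:{A}, E:{A} ∩→ {A}; cost 0
[col 0] DEPT: children DEP:{A}, T:{G} ∪→ {A,G}; cost 1
[col 0] SW: children S:{C}, W:{G} ∪→ {C,G}; cost 1
[col 0] DEPSTW: children DEPT:{A,G}, SW:{C,G} ∩→ {G}; cost 0
[col 1] DP: children D:{T}, P:{A} ∪→ {A,T}; cost 1
[col 1] DEP: children DP:{A,T}, E:{C} ∪→ {A,C,T}; cost 1
[col 1] DEPT: children DEP:{A,C,T}, T:{G} ∪→ {A,C,G,T}; cost 1
[col 1] SW: children S:{T}, W:{A} ∪→ {A,T}; cost 1
[col 1] DEPSTW: children DEPT:{A,C,G,T}, SW:{A,T} ∩→ {A,T}; cost 0
[col 2] DP: children D:{T}, P:{C} ∪→ {C,T}; cost 1
[col 2] DEP: children DP:{C,T}, E:{A} ∪→ {A,C,T}; cost 1
[col 2] DEPT: children DEP:{A,C,T}, T:{T} ∩→ {T}; cost 0
[col 2] SW: children S:{A}, W:{C} ∪→ {A,C}; cost 1
[col 2] DEPSTW: children DEPT:{T}, SW:{A,C} ∪→ {A,C,T}; cost 1
[col 3] DP: children D:{A}, P:{T} ∪→ {A,T}; cost 1
[col 3] DEP: children DP:{A,T}, E:{C} ∪→ {A,C,T}; cost 1
[col 3] DEPT: children DEP:{A,C,T}, T:{C} ∩→ {C}; cost 0
[col 3] SW: children S:{A}, W:{C} ∪→ {A,C}; cost 1
[col 3] DEPSTW: children DEPT:{C}, SW:{A,C} ∩→ {C}; cost 0
[col 4] DP: children D:{A}, P:{T} ∪→ {A,T}; cost 1
[col 4] DEP: children DP:{A,T}, E:{G} ∪→ {A,G,T}; cost 1
[col 4] DEPT: children DEP:{A,G,T}, T:{A} ∩→ {A}; cost 0
[col 4] SW: children S:{G}, W:{C} ∪→ {C,G}; cost 1
[col 4] DEPSTW: children DEPT:{A}, SW:{C,G} ∪→ {A,C,G}; cost 1
[col 5] DP: children D:{C}, P:{T} ∪→ {C,T}; cost 1
[col 5] DEP: children DP:{C,T}, E:{A} ∪→ {A,C,T}; cost 1
[col 5] DEPT: children DEP:{A,C,T}, T:{C} ∩→ {C}; cost 0
[col 5] SW: children S:{A}, W:{C} ∪→ {A,C}; cost 1
[col 5] DEPSTW: children DEPT:{C}, SW:{A,C} ∩→ {C}; cost 0
per-site changes: [2, 4, 4, 3, 4, 3]; total = 20

T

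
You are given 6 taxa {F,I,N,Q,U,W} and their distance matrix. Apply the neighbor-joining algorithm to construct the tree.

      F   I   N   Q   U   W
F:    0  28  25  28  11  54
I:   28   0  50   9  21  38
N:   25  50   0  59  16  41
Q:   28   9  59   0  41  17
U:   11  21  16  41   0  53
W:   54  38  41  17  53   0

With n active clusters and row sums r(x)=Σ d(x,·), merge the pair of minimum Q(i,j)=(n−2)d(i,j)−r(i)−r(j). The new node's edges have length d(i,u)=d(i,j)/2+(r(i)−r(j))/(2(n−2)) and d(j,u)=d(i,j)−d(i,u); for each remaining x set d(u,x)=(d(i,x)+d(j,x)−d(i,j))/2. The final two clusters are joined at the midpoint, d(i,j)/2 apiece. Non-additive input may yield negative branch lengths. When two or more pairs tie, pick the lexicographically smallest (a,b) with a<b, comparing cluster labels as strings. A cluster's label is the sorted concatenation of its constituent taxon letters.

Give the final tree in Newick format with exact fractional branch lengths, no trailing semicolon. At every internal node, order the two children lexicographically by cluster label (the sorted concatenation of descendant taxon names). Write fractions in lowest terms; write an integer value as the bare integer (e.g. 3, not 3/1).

(((F:21/4,(I:21/4,(Q:19/8,W:117/8):39/4):35/2):19/4,N:31/2):1/4,U:1/4)

1. join Q+W (d=17, Q=-289) ⇒ QW; edges |Q|=19/8, |W|=117/8
  updated: d(F,QW)=65/2, d(I,QW)=15, d(N,QW)=83/2, d(QW,U)=77/2
2. join I+QW (d=15, Q=-393/2) ⇒ IQW; edges |I|=21/4, |QW|=39/4
  updated: d(F,IQW)=91/4, d(IQW,N)=153/4, d(IQW,U)=89/4
3. join F+IQW (d=91/4, Q=-193/2) ⇒ FIQW; edges |F|=21/4, |IQW|=35/2
  updated: d(FIQW,N)=81/4, d(FIQW,U)=21/4
4. join FIQW+N (d=81/4, Q=-83/2) ⇒ FINQW; edges |FIQW|=19/4, |N|=31/2
  updated: d(FINQW,U)=1/2
5. join FINQW+U (d=1/2) ⇒ FINQUW; edges |FINQW|=1/4, |U|=1/4
final tree: (((F:21/4,(I:21/4,(Q:19/8,W:117/8):39/4):35/2):19/4,N:31/2):1/4,U:1/4)
total length: 151/2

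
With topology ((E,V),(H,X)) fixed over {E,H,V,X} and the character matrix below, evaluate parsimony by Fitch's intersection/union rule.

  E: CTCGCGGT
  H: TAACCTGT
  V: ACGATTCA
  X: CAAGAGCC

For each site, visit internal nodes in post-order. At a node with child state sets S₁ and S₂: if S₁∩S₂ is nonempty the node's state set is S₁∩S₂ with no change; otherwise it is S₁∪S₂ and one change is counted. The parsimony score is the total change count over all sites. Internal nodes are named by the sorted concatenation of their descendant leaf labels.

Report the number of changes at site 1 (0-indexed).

[col 0] EV: children E:{C}, V:{A} ∪→ {A,C}; cost 1
[col 0] HX: children H:{T}, X:{C} ∪→ {C,T}; cost 1
[col 0] EHVX: children EV:{A,C}, HX:{C,T} ∩→ {C}; cost 0
[col 1] EV: children E:{T}, V:{C} ∪→ {C,T}; cost 1
[col 1] HX: children H:{A}, X:{A} ∩→ {A}; cost 0
[col 1] EHVX: children EV:{C,T}, HX:{A} ∪→ {A,C,T}; cost 1
[col 2] EV: children E:{C}, V:{G} ∪→ {C,G}; cost 1
[col 2] HX: children H:{A}, X:{A} ∩→ {A}; cost 0
[col 2] EHVX: children EV:{C,G}, HX:{A} ∪→ {A,C,G}; cost 1
[col 3] EV: children E:{G}, V:{A} ∪→ {A,G}; cost 1
[col 3] HX: children H:{C}, X:{G} ∪→ {C,G}; cost 1
[col 3] EHVX: children EV:{A,G}, HX:{C,G} ∩→ {G}; cost 0
[col 4] EV: children E:{C}, V:{T} ∪→ {C,T}; cost 1
[col 4] HX: children H:{C}, X:{A} ∪→ {A,C}; cost 1
[col 4] EHVX: children EV:{C,T}, HX:{A,C} ∩→ {C}; cost 0
[col 5] EV: children E:{G}, V:{T} ∪→ {G,T}; cost 1
[col 5] HX: children H:{T}, X:{G} ∪→ {G,T}; cost 1
[col 5] EHVX: children EV:{G,T}, HX:{G,T} ∩→ {G,T}; cost 0
[col 6] EV: children E:{G}, V:{C} ∪→ {C,G}; cost 1
[col 6] HX: children H:{G}, X:{C} ∪→ {C,G}; cost 1
[col 6] EHVX: children EV:{C,G}, HX:{C,G} ∩→ {C,G}; cost 0
[col 7] EV: children E:{T}, V:{A} ∪→ {A,T}; cost 1
[col 7] HX: children H:{T}, X:{C} ∪→ {C,T}; cost 1
[col 7] EHVX: children EV:{A,T}, HX:{C,T} ∩→ {T}; cost 0
per-site changes: [2, 2, 2, 2, 2, 2, 2, 2]; total = 16

2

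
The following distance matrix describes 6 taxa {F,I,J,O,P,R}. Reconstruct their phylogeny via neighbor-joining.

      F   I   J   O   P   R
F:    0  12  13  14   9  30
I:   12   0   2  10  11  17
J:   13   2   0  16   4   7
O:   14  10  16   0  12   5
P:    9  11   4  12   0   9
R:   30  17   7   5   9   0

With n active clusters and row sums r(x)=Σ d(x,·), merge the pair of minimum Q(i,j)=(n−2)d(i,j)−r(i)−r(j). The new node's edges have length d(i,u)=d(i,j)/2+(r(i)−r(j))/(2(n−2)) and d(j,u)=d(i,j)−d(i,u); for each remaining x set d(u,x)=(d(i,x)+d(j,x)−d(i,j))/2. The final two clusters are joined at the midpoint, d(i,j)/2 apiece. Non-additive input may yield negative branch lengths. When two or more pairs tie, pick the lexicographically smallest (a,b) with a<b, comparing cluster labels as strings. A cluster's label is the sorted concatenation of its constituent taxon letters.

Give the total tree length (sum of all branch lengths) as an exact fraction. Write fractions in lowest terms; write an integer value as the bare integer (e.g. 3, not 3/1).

step 1: merge (O,R) at d=5, Q=-105; branch lengths O→9/8, R→31/8; new cluster OR
  updated: d(F,OR)=39/2, d(I,OR)=11, d(J,OR)=9, d(OR,P)=8
step 2: merge (F,P) at d=9, Q=-117/2; branch lengths F→97/12, P→11/12; new cluster FP
  updated: d(FP,I)=7, d(FP,J)=4, d(FP,OR)=37/4
step 3: merge (FP,OR) at d=37/4, Q=-31; branch lengths FP→19/8, OR→55/8; new cluster FOPR
  updated: d(FOPR,I)=35/8, d(FOPR,J)=15/8
step 4: merge (FOPR,I) at d=35/8, Q=-33/4; branch lengths FOPR→17/8, I→9/4; new cluster FIOPR
  updated: d(FIOPR,J)=-1/4
step 5: merge (FIOPR,J) at d=-1/4; branch lengths FIOPR→-1/8, J→-1/8; new cluster FIJOPR
final tree: ((((F:97/12,P:11/12):19/8,(O:9/8,R:31/8):55/8):17/8,I:9/4):-1/8,J:-1/8)
total length: 219/8

219/8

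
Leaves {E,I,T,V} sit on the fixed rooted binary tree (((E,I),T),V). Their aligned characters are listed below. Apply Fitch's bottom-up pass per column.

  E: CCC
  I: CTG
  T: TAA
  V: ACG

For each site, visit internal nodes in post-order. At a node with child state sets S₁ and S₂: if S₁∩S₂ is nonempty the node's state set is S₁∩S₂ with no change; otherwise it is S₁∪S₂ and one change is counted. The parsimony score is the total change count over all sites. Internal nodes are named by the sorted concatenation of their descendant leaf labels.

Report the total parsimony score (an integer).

EI@0: {C} ∩ {C} = {C} (intersection, +0)
EIT@0: {C} ∪ {T} = {C,T} (union, +1)
EITV@0: {C,T} ∪ {A} = {A,C,T} (union, +1)
EI@1: {C} ∪ {T} = {C,T} (union, +1)
EIT@1: {C,T} ∪ {A} = {A,C,T} (union, +1)
EITV@1: {A,C,T} ∩ {C} = {C} (intersection, +0)
EI@2: {C} ∪ {G} = {C,G} (union, +1)
EIT@2: {C,G} ∪ {A} = {A,C,G} (union, +1)
EITV@2: {A,C,G} ∩ {G} = {G} (intersection, +0)
per-site changes: [2, 2, 2]; total = 6

6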